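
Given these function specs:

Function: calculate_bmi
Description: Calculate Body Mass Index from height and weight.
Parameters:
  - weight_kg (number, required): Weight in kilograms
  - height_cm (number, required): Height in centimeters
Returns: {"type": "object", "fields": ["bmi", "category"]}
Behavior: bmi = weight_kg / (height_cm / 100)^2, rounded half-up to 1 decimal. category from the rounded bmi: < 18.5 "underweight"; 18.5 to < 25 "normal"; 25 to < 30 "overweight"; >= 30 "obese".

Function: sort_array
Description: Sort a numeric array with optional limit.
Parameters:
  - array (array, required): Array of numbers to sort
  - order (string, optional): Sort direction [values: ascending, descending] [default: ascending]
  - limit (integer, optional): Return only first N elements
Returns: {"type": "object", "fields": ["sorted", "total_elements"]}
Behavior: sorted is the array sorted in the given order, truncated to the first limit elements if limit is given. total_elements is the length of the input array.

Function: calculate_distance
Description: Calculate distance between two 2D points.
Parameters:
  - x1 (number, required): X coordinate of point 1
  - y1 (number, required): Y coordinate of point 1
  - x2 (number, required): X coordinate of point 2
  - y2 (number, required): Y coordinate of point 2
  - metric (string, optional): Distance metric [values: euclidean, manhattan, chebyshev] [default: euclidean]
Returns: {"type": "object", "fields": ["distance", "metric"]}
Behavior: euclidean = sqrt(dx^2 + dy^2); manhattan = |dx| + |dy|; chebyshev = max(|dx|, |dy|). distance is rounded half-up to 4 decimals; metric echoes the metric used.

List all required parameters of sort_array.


Parameters of sort_array and their required/optional flag:
  array: required
  order: optional
  limit: optional
array


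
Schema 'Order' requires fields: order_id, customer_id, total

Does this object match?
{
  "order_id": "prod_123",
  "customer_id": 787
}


Checking required fields...
Missing: total
Invalid - missing required field 'total'


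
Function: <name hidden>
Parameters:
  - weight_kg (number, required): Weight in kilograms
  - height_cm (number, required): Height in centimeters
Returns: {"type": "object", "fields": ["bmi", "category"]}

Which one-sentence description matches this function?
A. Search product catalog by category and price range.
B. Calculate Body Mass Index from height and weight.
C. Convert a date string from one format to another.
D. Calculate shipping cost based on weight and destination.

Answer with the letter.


Parameters weight_kg, height_cm and return ["bmi", "category"] fit: Calculate Body Mass Index from height and weight.
B


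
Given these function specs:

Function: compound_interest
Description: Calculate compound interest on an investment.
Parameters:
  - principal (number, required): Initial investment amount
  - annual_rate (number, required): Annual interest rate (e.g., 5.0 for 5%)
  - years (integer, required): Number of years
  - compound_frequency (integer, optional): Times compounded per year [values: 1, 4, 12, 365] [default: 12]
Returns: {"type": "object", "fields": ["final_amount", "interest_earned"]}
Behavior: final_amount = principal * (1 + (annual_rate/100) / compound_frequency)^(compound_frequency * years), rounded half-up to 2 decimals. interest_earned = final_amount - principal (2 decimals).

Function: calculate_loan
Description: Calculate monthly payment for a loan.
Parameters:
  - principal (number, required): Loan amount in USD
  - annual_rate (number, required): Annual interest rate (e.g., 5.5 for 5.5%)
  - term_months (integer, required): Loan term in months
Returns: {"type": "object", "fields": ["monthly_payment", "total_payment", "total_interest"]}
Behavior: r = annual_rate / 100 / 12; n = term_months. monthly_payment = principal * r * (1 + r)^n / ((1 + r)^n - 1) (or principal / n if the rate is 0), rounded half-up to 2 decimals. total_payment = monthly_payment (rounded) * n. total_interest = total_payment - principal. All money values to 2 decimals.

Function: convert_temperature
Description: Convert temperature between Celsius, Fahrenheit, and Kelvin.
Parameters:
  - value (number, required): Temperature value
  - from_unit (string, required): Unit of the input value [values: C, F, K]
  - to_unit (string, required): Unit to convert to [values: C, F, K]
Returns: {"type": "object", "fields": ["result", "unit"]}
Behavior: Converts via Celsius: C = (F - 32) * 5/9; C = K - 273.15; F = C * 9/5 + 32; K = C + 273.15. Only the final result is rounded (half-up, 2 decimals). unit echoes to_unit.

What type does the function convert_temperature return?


The convert_temperature spec declares Returns: {"type": "object", "fields": ["result", "unit"]}
Type:
object


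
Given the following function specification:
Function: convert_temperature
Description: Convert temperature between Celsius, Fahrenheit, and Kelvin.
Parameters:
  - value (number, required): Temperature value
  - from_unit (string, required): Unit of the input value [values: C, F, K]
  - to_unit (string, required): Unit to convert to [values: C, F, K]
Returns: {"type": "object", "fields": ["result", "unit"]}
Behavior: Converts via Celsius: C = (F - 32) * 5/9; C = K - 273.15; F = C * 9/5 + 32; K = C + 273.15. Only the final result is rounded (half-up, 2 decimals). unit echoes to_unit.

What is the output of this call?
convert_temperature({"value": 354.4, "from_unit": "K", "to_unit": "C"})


To C: 354.4 - 273.15 = 81.25
Target is C: 81.25
Round to 2 decimals: 81.25
Output:
{"result": 81.25, "unit": "C"}


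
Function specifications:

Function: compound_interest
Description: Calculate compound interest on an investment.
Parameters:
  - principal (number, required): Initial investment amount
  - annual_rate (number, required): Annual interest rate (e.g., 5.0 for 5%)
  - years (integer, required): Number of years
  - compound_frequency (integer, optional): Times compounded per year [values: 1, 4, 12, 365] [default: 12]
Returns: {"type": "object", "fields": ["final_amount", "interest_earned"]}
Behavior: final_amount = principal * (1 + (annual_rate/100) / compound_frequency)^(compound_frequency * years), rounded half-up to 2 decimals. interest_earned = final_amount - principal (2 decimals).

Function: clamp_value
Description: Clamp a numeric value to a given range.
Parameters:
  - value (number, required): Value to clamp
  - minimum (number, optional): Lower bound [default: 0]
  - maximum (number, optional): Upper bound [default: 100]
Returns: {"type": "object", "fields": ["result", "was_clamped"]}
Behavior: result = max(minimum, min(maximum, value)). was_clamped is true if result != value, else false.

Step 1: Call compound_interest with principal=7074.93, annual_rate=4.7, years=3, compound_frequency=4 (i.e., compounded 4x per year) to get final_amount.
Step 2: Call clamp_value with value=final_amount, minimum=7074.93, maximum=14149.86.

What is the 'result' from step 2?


Step 1: compound_interest
  rate per period = 4.7/100/4 = 0.01175 (keep full precision); periods = 4 * 3 = 12
  (1 + 0.01175)^12 = 1.15047863
  final_amount = 7074.93 * 1.15047863 = 8139.555786 -> 8139.56
  interest_earned = 8139.56 - 7074.93 = 1064.63
  -> final_amount = 8139.56
Step 2: clamp_value(value=8139.56, minimum=7074.93, maximum=14149.86)
  result = max(7074.93, min(14149.86, 8139.56)) = max(7074.93, 8139.56) = 8139.56
  was_clamped = (8139.56 != 8139.56) = false
  -> result = 8139.56
8139.56


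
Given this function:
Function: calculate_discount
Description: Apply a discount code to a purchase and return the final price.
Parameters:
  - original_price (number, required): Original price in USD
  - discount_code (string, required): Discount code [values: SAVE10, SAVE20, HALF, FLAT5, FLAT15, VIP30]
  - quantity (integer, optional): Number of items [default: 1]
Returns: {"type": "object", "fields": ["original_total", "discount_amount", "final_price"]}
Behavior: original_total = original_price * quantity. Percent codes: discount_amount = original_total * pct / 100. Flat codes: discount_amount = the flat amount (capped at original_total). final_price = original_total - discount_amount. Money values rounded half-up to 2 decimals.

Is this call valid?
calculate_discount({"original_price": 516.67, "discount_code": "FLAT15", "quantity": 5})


Checking all required parameters present and types match... All valid.
Valid


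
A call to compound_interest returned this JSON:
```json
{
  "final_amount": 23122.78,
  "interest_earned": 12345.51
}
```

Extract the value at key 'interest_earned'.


12345.51


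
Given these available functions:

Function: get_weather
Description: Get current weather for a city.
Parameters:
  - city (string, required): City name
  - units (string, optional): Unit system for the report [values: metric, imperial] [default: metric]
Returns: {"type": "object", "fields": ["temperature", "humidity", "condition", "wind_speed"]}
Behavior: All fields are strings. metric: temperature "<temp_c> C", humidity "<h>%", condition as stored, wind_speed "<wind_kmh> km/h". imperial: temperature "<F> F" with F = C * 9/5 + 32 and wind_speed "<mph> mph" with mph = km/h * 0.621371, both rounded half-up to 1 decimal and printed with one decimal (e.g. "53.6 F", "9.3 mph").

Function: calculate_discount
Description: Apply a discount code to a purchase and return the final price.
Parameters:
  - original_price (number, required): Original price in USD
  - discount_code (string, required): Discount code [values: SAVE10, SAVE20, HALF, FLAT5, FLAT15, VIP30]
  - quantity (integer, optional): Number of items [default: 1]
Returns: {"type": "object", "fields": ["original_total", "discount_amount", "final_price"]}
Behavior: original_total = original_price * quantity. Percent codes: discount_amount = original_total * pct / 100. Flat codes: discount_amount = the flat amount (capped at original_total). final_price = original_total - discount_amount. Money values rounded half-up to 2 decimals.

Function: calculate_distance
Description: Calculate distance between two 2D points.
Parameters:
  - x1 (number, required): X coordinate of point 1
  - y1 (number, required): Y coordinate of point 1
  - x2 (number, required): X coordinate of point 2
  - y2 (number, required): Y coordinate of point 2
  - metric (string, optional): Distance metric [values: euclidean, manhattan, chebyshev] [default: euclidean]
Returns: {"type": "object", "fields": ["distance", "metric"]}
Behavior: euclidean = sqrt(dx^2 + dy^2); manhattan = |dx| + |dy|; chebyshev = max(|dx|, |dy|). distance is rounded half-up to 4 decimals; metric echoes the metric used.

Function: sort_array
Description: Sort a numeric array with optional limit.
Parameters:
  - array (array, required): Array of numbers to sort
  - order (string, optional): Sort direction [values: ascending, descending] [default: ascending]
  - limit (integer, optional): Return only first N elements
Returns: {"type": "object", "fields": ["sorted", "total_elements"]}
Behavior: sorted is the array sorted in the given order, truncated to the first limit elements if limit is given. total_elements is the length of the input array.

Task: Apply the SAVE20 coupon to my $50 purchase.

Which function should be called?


The task needs a function whose description is: Apply a discount code to a purchase and return the final price.
calculate_discount


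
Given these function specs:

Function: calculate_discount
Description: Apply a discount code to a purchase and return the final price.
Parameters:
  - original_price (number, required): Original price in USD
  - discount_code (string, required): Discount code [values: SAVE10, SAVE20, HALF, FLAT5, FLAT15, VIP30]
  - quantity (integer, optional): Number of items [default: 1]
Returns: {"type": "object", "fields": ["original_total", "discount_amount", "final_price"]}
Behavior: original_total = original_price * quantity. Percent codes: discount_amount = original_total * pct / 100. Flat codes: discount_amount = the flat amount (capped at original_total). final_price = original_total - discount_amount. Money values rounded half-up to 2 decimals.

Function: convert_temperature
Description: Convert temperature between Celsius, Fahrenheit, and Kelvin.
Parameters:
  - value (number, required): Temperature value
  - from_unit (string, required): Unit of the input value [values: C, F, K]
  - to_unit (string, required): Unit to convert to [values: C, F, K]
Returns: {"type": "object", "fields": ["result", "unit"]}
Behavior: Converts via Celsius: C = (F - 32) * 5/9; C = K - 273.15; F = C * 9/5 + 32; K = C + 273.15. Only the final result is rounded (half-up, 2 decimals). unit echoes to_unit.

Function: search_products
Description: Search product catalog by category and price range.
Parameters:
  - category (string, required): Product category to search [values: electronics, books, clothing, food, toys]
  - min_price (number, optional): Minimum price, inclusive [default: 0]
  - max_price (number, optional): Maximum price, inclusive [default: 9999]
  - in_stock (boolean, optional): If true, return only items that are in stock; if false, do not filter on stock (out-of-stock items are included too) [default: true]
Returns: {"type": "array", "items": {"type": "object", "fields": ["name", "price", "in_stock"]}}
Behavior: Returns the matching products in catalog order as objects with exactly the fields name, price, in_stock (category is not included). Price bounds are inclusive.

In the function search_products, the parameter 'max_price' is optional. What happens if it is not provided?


The search_products spec declares:
  - max_price (number, optional): Maximum price, inclusive [default: 9999]
It defaults to 9999


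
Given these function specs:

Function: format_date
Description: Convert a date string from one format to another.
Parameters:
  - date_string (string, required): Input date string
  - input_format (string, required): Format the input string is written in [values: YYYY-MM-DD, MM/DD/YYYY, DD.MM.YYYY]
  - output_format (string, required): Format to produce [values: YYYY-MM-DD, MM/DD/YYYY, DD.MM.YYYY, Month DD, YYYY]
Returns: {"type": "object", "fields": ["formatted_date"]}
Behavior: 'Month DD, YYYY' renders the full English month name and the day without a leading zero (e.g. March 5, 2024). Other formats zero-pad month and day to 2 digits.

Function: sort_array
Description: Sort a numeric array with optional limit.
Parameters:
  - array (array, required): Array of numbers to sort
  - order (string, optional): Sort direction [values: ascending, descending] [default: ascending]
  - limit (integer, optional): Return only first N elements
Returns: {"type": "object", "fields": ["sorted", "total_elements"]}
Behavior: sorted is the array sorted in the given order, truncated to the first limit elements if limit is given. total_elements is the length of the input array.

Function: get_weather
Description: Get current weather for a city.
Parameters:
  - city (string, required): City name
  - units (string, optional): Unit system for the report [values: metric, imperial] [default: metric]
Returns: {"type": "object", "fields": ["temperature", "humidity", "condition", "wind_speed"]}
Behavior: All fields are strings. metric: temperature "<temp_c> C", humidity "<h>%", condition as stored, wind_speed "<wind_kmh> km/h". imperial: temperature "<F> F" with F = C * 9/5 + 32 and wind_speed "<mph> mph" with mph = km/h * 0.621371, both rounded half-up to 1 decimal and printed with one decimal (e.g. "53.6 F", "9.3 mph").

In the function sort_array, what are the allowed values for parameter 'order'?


The sort_array spec declares:
  - order (string, optional): Sort direction [values: ascending, descending] [default: ascending]
Allowed values:
ascending, descending


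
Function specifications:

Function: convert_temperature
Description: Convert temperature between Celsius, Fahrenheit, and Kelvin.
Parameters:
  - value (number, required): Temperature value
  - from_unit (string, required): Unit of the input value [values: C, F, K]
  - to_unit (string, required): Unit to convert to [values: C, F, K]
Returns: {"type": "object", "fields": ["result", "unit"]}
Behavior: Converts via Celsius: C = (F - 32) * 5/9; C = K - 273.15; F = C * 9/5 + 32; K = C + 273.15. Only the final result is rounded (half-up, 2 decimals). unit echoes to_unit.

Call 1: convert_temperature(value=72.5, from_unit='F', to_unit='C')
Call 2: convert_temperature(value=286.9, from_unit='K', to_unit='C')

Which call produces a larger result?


Call 1:
  To C: (72.5 - 32) * 5/9 = 22.5
  Target is C: 22.5
  Round to 2 decimals: 22.5
  -> 22.5 C
Call 2:
  To C: 286.9 - 273.15 = 13.75
  Target is C: 13.75
  Round to 2 decimals: 13.75
  -> 13.75 C
Call 1 (22.5 C)


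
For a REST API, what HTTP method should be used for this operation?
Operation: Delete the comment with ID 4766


GET = read, POST = create, PUT = update/replace, DELETE = remove
This operation is a removal.
DELETE


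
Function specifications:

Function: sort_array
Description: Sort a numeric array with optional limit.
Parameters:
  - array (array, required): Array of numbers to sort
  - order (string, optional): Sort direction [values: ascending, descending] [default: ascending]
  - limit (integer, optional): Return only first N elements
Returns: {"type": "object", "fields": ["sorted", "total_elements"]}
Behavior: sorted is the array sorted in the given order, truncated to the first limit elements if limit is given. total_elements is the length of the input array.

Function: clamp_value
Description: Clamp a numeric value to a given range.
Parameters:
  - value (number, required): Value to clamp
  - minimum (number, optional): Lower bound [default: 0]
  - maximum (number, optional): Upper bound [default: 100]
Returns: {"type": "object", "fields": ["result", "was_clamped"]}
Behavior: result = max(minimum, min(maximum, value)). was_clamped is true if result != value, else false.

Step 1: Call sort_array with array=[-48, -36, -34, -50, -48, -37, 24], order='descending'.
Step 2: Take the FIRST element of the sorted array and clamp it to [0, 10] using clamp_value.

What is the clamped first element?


Step 1: sort_array(order=descending)
  sorted: [24, -34, -36, -37, -48, -48, -50]
  -> first element = 24
Step 2: clamp_value(value=24, minimum=0, maximum=10)
  result = max(0, min(10, 24)) = max(0, 10) = 10
  was_clamped = (10 != 24) = true
  -> result = 10
10


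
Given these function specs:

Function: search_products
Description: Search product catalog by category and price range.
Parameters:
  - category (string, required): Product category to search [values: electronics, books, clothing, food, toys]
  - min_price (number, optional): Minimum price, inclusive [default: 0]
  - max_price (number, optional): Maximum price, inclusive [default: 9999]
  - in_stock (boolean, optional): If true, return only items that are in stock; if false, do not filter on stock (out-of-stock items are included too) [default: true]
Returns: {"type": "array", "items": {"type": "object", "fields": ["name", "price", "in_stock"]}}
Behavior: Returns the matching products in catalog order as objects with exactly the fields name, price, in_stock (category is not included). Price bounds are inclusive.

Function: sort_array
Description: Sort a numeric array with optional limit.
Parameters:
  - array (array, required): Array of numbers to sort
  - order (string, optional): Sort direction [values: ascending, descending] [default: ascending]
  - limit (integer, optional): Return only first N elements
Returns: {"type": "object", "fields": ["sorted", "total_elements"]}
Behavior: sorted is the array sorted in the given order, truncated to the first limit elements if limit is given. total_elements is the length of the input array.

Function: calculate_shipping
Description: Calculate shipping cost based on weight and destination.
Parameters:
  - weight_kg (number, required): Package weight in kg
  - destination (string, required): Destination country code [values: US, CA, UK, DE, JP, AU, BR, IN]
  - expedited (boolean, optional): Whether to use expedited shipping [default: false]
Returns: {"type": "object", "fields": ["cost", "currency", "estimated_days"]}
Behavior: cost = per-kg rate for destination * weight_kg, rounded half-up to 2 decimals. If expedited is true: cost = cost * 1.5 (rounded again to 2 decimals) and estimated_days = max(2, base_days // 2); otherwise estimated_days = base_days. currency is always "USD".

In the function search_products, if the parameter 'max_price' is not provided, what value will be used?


The search_products spec declares:
  - max_price (number, optional): Maximum price, inclusive [default: 9999]
Default:
9999


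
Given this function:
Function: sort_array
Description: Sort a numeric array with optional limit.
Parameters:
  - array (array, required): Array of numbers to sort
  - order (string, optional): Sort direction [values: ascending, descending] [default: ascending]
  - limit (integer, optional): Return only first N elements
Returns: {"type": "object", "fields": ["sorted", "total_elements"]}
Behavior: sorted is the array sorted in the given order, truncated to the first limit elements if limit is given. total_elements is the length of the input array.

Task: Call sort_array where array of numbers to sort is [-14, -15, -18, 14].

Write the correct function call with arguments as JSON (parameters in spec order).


Mapping each described value to its parameter name:
  'Array of numbers to sort' -> array = [-14, -15, -18, 14]
sort_array({"array": [-14, -15, -18, 14]})


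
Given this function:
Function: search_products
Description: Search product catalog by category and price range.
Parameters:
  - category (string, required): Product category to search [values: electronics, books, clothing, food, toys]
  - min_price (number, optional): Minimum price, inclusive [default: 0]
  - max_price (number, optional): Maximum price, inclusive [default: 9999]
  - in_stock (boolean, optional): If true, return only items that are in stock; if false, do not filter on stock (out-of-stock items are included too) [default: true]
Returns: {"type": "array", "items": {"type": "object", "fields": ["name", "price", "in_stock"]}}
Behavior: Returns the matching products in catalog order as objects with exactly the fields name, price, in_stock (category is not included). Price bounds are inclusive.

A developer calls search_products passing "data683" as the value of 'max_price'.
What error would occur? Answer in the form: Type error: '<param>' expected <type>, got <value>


Spec: 'max_price' is declared as number; "data683" is a string.
Type error: 'max_price' expected number, got "data683"


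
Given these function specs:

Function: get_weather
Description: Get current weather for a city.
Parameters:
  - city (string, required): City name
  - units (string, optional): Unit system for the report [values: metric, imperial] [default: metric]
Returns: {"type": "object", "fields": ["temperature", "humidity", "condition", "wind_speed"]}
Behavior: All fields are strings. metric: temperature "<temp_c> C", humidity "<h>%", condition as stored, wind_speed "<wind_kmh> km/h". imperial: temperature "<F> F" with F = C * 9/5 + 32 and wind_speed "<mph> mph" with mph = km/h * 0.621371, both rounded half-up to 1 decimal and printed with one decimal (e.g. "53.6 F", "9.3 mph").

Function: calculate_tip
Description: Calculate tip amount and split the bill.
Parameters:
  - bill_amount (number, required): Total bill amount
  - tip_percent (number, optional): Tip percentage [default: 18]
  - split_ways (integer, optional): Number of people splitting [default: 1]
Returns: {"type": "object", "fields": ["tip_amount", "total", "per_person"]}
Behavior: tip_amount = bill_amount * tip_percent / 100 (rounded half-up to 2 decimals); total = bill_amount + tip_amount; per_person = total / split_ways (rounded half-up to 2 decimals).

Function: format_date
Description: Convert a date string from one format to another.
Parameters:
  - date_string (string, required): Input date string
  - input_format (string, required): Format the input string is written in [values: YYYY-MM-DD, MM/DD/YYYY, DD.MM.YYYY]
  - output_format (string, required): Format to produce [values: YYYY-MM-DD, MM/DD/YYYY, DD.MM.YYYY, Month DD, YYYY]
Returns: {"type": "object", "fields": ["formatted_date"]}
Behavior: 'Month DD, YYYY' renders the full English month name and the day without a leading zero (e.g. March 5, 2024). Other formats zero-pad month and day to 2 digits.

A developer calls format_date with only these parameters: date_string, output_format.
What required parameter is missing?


Required parameters: date_string, input_format, output_format
Provided: date_string, output_format
Missing: input_format
input_format


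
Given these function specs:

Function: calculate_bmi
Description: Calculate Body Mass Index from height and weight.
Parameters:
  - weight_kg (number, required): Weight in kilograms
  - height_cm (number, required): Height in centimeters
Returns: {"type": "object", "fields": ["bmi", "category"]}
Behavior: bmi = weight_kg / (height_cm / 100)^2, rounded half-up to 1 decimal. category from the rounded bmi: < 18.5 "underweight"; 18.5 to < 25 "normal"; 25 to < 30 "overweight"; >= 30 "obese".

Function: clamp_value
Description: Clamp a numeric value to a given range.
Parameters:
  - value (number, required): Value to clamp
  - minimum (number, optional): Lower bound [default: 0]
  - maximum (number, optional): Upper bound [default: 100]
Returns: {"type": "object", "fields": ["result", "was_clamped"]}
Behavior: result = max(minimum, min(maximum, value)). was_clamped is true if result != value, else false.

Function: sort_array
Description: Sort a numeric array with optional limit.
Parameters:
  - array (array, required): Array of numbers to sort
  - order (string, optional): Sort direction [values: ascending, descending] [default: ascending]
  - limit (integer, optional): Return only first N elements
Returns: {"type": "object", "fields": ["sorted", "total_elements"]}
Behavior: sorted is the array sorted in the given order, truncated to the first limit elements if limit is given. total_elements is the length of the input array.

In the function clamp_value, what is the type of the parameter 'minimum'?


The clamp_value spec declares:
  - minimum (number, optional): Lower bound [default: 0]
Type:
number


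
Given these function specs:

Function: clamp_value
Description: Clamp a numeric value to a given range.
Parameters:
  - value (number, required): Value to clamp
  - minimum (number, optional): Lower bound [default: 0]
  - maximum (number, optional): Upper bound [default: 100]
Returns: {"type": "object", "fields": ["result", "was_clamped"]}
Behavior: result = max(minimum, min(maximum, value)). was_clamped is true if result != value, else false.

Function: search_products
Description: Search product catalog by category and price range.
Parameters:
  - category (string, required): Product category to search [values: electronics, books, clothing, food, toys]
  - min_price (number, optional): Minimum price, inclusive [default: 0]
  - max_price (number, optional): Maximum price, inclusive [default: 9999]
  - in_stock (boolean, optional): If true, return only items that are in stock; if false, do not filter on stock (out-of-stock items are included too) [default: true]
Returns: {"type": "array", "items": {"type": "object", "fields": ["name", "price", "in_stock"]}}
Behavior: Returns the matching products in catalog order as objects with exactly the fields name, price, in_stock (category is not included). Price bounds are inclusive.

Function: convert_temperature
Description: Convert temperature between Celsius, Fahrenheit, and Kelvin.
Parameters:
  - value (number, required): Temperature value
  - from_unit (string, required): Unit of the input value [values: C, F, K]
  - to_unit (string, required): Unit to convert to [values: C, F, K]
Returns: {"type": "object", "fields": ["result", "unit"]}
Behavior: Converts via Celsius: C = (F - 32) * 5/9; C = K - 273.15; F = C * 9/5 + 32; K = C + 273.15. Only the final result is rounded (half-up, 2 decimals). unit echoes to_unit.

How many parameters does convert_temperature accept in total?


Parameters of convert_temperature: value (required), from_unit (required), to_unit (required)
Total:
3


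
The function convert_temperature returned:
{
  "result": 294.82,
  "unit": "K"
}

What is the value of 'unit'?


K


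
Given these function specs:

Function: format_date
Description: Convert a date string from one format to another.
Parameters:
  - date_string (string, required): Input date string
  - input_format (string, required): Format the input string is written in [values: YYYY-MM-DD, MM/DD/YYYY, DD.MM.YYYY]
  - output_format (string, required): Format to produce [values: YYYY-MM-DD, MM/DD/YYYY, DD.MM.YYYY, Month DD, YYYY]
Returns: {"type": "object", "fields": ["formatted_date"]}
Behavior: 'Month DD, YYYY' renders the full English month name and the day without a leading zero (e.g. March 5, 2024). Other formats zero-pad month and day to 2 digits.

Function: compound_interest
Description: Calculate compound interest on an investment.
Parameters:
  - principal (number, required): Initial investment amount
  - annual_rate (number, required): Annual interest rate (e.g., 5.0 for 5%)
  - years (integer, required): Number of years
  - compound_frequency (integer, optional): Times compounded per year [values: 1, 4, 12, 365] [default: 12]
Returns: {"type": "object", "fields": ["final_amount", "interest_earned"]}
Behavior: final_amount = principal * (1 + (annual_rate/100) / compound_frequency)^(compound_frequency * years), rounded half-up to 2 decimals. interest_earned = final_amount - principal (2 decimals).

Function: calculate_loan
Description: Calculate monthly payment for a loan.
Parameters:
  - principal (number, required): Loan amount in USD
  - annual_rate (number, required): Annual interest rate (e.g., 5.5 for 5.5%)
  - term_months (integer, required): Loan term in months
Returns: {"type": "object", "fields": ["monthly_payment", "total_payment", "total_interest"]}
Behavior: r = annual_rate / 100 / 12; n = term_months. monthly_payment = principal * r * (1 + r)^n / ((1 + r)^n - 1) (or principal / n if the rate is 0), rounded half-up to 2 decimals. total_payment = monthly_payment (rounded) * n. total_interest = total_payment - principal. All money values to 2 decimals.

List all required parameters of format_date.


Parameters of format_date and their required/optional flag:
  date_string: required
  input_format: required
  output_format: required
date_string, input_format, output_format


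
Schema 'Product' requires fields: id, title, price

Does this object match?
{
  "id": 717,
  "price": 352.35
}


Checking required fields...
Missing: title
Invalid - missing required field 'title'


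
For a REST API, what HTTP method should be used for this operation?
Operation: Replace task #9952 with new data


GET = read, POST = create, PUT = update/replace, DELETE = remove
This operation is an update/replace.
PUT


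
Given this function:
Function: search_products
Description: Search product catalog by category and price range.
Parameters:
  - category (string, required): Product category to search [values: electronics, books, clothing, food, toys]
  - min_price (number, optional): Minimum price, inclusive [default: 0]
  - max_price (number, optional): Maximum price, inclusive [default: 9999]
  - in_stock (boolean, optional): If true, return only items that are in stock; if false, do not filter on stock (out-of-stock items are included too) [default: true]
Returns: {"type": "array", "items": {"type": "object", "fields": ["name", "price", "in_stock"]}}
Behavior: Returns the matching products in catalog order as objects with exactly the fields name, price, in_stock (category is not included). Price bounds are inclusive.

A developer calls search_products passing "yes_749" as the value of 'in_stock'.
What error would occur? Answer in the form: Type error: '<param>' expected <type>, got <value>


Spec: 'in_stock' is declared as boolean; "yes_749" is a string.
Type error: 'in_stock' expected boolean, got "yes_749"


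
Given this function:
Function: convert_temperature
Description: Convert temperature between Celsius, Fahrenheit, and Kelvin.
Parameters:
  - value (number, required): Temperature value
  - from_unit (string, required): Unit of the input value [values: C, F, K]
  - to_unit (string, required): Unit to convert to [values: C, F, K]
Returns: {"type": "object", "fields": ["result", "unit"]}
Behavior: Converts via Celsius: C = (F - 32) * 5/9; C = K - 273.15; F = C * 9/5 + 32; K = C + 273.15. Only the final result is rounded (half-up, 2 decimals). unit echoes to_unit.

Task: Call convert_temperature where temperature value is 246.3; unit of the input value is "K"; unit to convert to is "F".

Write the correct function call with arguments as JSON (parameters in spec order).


Mapping each described value to its parameter name:
  'Temperature value' -> value = 246.3
  'Unit of the input value' -> from_unit = "K"
  'Unit to convert to' -> to_unit = "F"
convert_temperature({"value": 246.3, "from_unit": "K", "to_unit": "F"})


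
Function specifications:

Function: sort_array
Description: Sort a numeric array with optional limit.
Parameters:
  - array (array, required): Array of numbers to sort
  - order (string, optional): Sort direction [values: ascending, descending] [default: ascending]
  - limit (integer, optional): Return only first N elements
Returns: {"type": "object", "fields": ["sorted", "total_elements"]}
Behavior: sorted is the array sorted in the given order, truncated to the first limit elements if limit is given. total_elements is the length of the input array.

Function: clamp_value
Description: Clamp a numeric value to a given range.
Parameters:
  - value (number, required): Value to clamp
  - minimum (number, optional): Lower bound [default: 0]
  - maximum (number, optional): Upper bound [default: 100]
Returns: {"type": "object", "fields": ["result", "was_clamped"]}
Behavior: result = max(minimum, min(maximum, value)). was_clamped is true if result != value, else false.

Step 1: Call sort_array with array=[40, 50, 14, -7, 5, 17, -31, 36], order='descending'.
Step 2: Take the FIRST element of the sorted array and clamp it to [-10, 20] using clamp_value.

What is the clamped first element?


Step 1: sort_array(order=descending)
  sorted: [50, 40, 36, 17, 14, 5, -7, -31]
  -> first element = 50
Step 2: clamp_value(value=50, minimum=-10, maximum=20)
  result = max(-10, min(20, 50)) = max(-10, 20) = 20
  was_clamped = (20 != 50) = true
  -> result = 20
20


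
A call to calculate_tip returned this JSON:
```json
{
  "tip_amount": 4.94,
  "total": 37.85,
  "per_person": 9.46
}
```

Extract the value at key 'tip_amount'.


4.94


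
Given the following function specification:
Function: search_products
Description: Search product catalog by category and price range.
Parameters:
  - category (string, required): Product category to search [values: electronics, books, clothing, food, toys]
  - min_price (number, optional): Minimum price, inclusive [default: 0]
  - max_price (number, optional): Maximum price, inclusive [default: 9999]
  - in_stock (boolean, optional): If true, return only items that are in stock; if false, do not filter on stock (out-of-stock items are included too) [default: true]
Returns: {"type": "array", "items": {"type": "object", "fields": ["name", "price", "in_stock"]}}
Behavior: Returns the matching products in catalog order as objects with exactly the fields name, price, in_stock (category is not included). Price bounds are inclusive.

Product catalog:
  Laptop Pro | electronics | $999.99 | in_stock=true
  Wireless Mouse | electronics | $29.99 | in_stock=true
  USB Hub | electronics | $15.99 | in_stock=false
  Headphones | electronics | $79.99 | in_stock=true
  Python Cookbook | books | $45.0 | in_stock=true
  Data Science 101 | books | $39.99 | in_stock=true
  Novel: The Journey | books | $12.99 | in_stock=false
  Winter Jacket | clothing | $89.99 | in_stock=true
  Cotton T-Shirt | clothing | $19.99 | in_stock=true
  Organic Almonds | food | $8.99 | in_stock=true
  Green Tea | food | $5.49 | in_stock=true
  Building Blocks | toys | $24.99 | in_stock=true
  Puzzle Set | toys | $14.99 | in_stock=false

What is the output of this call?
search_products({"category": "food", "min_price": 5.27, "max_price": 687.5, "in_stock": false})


Filter: category=food, 5.27 <= price <= 687.5, in_stock=false so stock is not filtered
  Organic Almonds ($8.99): keep
  Green Tea ($5.49): keep
Output:
[{"name": "Organic Almonds", "price": 8.99, "in_stock": true}, {"name": "Green Tea", "price": 5.49, "in_stock": true}]


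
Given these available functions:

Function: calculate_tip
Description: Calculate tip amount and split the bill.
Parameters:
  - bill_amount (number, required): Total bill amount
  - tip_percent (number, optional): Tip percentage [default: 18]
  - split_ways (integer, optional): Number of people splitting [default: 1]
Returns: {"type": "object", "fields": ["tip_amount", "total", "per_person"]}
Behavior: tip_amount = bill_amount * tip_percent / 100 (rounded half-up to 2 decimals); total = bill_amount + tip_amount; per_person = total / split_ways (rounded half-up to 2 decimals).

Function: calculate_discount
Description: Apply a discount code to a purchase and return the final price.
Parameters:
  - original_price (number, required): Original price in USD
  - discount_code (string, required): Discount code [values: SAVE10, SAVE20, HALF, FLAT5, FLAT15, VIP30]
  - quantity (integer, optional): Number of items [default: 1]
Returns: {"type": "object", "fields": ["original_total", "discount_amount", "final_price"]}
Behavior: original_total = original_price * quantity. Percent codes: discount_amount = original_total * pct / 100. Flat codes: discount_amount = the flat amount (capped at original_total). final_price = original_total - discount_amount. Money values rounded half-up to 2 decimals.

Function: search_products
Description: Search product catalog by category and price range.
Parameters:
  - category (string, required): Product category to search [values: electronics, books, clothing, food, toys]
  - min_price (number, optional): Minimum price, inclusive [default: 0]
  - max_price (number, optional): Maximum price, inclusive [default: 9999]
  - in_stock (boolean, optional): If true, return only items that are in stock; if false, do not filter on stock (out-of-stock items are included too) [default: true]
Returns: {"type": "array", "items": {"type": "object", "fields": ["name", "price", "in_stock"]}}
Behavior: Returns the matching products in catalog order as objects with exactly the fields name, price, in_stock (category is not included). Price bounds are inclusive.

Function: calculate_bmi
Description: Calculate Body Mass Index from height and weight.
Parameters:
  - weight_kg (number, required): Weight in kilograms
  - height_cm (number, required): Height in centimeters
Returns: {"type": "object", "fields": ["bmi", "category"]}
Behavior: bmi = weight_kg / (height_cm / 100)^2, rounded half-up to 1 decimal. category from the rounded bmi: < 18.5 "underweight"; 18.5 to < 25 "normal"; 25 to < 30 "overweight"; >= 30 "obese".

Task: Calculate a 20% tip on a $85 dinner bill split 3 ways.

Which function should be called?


The task needs a function whose description is: Calculate tip amount and split the bill.
calculate_tip


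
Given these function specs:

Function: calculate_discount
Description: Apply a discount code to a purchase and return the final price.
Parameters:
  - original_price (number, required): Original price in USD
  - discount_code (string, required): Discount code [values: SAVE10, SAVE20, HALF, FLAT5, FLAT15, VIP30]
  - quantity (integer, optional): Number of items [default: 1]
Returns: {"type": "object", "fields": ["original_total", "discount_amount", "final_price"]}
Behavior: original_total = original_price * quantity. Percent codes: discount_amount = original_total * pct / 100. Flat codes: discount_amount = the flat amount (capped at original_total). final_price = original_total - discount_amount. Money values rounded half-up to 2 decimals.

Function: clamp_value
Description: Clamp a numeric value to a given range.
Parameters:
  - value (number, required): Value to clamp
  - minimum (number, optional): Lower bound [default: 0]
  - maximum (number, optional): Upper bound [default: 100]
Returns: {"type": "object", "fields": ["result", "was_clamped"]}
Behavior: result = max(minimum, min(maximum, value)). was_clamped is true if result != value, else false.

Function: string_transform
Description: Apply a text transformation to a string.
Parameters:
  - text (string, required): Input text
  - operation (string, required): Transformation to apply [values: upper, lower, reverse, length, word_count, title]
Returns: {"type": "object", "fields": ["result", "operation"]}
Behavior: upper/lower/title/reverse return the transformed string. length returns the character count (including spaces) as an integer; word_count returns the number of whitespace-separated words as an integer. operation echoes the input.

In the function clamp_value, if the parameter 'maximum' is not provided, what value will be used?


The clamp_value spec declares:
  - maximum (number, optional): Upper bound [default: 100]
Default:
100
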